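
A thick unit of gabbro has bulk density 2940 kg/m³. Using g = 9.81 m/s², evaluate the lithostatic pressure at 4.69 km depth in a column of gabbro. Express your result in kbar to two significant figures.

1.4 kbar

gabbro: 2940 kg/m³ × 9.81 m/s² × 4690 m = 1.353×10^8 Pa = 1.353 kbar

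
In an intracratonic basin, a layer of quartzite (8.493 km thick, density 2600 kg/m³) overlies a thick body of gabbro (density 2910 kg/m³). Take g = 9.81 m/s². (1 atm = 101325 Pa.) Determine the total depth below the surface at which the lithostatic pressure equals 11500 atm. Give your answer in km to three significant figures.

41.7 km

Pressure at base of upper layers: 2600×9.81×8493 = 2.166×10^8 Pa = 2138 atm
Remaining pressure to be supplied by gabbro: 1.165×10^9 − 2.166×10^8 = 9.486×10^8 Pa
Additional depth in gabbro = 9.486×10^8 Pa / (2910 kg/m³ × 9.81 m/s²) = 33230 m
Total depth = 8493 m + 33230 m = 41723 m
= 41.723 km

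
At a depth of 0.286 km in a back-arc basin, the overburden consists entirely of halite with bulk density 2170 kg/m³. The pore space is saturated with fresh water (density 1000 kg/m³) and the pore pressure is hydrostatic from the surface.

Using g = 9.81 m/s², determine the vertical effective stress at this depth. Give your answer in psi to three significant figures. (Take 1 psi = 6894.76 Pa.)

476 psi

Overburden (lithostatic) stress σ_v:
halite: 2170 kg/m³ × 9.81 m/s² × 286 m = 6.088×10^6 Pa = 6.088 MPa
Pore pressure P_p = 1000 kg/m³ × 9.81 m/s² × 286 m = 2.806×10^6 Pa = 2.806 MPa
Effective stress σ' = σ_v − P_p = 6.088 − 2.806 = 3.2826 MPa = 476.10 psi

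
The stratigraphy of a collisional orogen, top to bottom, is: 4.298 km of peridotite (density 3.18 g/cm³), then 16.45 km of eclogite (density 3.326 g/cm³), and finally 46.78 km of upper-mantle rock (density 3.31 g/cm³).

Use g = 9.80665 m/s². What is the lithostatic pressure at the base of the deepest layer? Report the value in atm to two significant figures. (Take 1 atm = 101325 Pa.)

peridotite: 3180 kg/m³ × 9.80665 m/s² × 4298 m = 1.340×10^8 Pa = 1323 atm
eclogite: 3326 kg/m³ × 9.80665 m/s² × 16450 m = 5.365×10^8 Pa = 5295 atm
upper-mantle rock: 3310 kg/m³ × 9.80665 m/s² × 46780 m = 1.518×10^9 Pa = 14986 atm
Total = 1323 + 5295 + 14986 = 21604 atm

22000 atm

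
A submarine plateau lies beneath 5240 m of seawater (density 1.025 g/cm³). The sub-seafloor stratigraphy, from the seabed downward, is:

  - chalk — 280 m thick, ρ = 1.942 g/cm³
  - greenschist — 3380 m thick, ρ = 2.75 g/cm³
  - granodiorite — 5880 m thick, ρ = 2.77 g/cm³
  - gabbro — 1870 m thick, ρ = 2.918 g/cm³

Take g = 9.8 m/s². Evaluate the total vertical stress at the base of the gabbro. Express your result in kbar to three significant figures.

seawater: 1025 kg/m³ × 9.8 m/s² × 5240 m = 5.264×10^7 Pa = 0.5264 kbar
chalk: 1942 kg/m³ × 9.8 m/s² × 280 m = 5.329×10^6 Pa = 0.05329 kbar
greenschist: 2750 kg/m³ × 9.8 m/s² × 3380 m = 9.109×10^7 Pa = 0.9109 kbar
granodiorite: 2770 kg/m³ × 9.8 m/s² × 5880 m = 1.596×10^8 Pa = 1.596 kbar
gabbro: 2918 kg/m³ × 9.8 m/s² × 1870 m = 5.348×10^7 Pa = 0.5348 kbar
Total = 0.5264 + 0.05329 + 0.9109 + 1.596 + 0.5348 = 3.6215 kbar

3.62 kbar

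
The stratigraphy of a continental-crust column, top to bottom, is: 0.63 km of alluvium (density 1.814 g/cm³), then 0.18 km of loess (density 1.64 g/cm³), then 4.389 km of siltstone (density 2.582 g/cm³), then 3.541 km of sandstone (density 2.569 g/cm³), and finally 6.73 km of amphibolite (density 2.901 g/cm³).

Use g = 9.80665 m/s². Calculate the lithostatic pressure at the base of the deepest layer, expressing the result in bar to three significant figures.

alluvium: 1814 kg/m³ × 9.80665 m/s² × 630 m = 1.121×10^7 Pa = 112.1 bar
loess: 1640 kg/m³ × 9.80665 m/s² × 180 m = 2.895×10^6 Pa = 28.95 bar
siltstone: 2582 kg/m³ × 9.80665 m/s² × 4389 m = 1.111×10^8 Pa = 1111 bar
sandstone: 2569 kg/m³ × 9.80665 m/s² × 3541 m = 8.921×10^7 Pa = 892.1 bar
amphibolite: 2901 kg/m³ × 9.80665 m/s² × 6730 m = 1.915×10^8 Pa = 1915 bar
Total = 112.1 + 28.95 + 1111 + 892.1 + 1915 = 4059.1 bar

4060 bar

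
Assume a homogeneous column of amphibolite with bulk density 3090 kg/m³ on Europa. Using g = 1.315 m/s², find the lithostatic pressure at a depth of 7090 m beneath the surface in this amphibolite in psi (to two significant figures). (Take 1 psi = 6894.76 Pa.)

4200 psi

amphibolite: 3090 kg/m³ × 1.315 m/s² × 7090 m = 2.881×10^7 Pa = 4178 psi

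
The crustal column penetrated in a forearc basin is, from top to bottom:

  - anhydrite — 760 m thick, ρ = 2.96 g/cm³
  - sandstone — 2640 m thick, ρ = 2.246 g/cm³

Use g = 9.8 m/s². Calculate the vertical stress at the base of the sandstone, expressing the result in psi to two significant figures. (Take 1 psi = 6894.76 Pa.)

12000 psi

anhydrite: 2960 kg/m³ × 9.8 m/s² × 760 m = 2.205×10^7 Pa = 3198 psi
sandstone: 2246 kg/m³ × 9.8 m/s² × 2640 m = 5.811×10^7 Pa = 8428 psi
Total = 3198 + 8428 = 11625 psi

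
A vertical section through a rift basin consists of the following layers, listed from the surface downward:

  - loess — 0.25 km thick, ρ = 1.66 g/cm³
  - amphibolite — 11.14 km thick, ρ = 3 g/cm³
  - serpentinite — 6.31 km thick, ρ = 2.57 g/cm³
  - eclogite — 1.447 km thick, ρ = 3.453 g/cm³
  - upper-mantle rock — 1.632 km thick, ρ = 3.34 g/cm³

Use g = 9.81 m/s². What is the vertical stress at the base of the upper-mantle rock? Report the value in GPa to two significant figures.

0.59 GPa

loess: 1660 kg/m³ × 9.81 m/s² × 250 m = 4.071×10^6 Pa = 4.071×10^-3 GPa
amphibolite: 3000 kg/m³ × 9.81 m/s² × 11140 m = 3.279×10^8 Pa = 0.3279 GPa
serpentinite: 2570 kg/m³ × 9.81 m/s² × 6310 m = 1.591×10^8 Pa = 0.1591 GPa
eclogite: 3453 kg/m³ × 9.81 m/s² × 1447 m = 4.902×10^7 Pa = 0.04902 GPa
upper-mantle rock: 3340 kg/m³ × 9.81 m/s² × 1632 m = 5.347×10^7 Pa = 0.05347 GPa
Total = 4.071×10^-3 + 0.3279 + 0.1591 + 0.04902 + 0.05347 = 0.59350 GPa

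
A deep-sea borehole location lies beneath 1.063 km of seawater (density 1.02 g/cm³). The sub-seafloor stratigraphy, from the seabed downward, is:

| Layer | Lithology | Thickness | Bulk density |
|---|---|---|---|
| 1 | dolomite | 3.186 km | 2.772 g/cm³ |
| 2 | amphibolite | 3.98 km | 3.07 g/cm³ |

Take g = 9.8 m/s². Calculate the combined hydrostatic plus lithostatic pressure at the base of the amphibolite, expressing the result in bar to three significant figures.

2170 bar

seawater: 1020 kg/m³ × 9.8 m/s² × 1063 m = 1.063×10^7 Pa = 106.3 bar
dolomite: 2772 kg/m³ × 9.8 m/s² × 3186 m = 8.655×10^7 Pa = 865.5 bar
amphibolite: 3070 kg/m³ × 9.8 m/s² × 3980 m = 1.197×10^8 Pa = 1197 bar
Total = 106.3 + 865.5 + 1197 = 2169.2 bar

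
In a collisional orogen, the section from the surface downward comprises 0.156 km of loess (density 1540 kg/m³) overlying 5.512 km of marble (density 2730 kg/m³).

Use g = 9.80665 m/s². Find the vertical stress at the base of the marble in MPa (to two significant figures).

150 MPa

loess: 1540 kg/m³ × 9.80665 m/s² × 156 m = 2.356×10^6 Pa = 2.356 MPa
marble: 2730 kg/m³ × 9.80665 m/s² × 5512 m = 1.476×10^8 Pa = 147.6 MPa
Total = 2.356 + 147.6 = 149.92 MPa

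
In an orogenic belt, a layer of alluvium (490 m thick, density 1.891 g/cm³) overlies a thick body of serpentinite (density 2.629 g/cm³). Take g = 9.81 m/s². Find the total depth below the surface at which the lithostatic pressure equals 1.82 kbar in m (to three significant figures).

7190 m

Pressure at base of upper layers: 1891×9.81×490 = 9.090×10^6 Pa = 0.09090 kbar
Remaining pressure to be supplied by serpentinite: 1.820×10^8 − 9.090×10^6 = 1.729×10^8 Pa
Additional depth in serpentinite = 1.729×10^8 Pa / (2629 kg/m³ × 9.81 m/s²) = 6704.4 m
Total depth = 490 m + 6704.4 m = 7194.4 m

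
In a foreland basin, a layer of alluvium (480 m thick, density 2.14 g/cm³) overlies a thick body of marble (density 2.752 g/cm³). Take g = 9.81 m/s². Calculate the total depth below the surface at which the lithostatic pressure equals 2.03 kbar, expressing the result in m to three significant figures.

Pressure at base of upper layers: 2140×9.81×480 = 1.008×10^7 Pa = 0.1008 kbar
Remaining pressure to be supplied by marble: 2.030×10^8 − 1.008×10^7 = 1.929×10^8 Pa
Additional depth in marble = 1.929×10^8 Pa / (2752 kg/m³ × 9.81 m/s²) = 7146.1 m
Total depth = 480 m + 7146.1 m = 7626.1 m

7630 m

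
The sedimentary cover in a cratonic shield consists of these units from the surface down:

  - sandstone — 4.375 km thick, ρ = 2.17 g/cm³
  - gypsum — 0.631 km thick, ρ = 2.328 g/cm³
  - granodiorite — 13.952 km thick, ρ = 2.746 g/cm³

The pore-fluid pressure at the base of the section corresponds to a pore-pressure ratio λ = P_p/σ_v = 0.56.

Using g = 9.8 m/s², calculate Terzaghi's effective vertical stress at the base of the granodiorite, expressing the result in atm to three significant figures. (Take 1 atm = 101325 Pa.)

2100 atm

Overburden (lithostatic) stress σ_v:
sandstone: 2170 kg/m³ × 9.8 m/s² × 4375 m = 9.304×10^7 Pa = 93.04 MPa
gypsum: 2328 kg/m³ × 9.8 m/s² × 631 m = 1.440×10^7 Pa = 14.40 MPa
granodiorite: 2746 kg/m³ × 9.8 m/s² × 13952 m = 3.755×10^8 Pa = 375.5 MPa
Total = 93.04 + 14.40 + 375.5 = 482.89 MPa
Pore pressure P_p = λ·σ_v = 0.56 × 482.9 MPa = 270.4 MPa
Effective stress σ' = σ_v − P_p = 482.9 − 270.4 = 212.47 MPa = 2096.9 atm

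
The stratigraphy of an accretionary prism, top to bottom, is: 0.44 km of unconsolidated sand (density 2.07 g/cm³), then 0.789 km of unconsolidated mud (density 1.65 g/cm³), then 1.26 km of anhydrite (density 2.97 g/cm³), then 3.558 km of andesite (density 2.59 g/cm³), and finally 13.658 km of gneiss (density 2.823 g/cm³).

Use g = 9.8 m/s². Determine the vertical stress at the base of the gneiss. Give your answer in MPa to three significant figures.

unconsolidated sand: 2070 kg/m³ × 9.8 m/s² × 440 m = 8.926×10^6 Pa = 8.926 MPa
unconsolidated mud: 1650 kg/m³ × 9.8 m/s² × 789 m = 1.276×10^7 Pa = 12.76 MPa
anhydrite: 2970 kg/m³ × 9.8 m/s² × 1260 m = 3.667×10^7 Pa = 36.67 MPa
andesite: 2590 kg/m³ × 9.8 m/s² × 3558 m = 9.031×10^7 Pa = 90.31 MPa
gneiss: 2823 kg/m³ × 9.8 m/s² × 13658 m = 3.779×10^8 Pa = 377.9 MPa
Total = 8.926 + 12.76 + 36.67 + 90.31 + 377.9 = 526.52 MPa

527 MPa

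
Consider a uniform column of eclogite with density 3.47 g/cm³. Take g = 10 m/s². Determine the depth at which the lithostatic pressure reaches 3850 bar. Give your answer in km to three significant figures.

11.1 km

h = P/(ρg) = 3850 bar / (3470 kg/m³ × 10 m/s²) = 3.850×10^8 Pa / 34700 Pa/m = 11095 m
= 11.095 km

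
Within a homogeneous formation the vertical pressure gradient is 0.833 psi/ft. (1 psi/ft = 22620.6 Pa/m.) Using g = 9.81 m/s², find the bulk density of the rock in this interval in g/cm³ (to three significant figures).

1.92 g/cm³

ρ = (dP/dz)/g = 0.833 psi/ft / 9.81 m/s² = 18843 Pa/m / 9.81 m/s² = 1920.8 kg/m³
= 1.921 g/cm³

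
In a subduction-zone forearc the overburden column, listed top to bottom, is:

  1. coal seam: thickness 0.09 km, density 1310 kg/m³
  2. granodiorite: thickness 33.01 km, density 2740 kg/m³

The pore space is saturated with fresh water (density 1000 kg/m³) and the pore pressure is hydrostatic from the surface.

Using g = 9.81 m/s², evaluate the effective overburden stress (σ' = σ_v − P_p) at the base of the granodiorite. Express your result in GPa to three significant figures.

Overburden (lithostatic) stress σ_v:
coal seam: 1310 kg/m³ × 9.81 m/s² × 90 m = 1.157×10^6 Pa = 1.157 MPa
granodiorite: 2740 kg/m³ × 9.81 m/s² × 33010 m = 8.873×10^8 Pa = 887.3 MPa
Total = 1.157 + 887.3 = 888.45 MPa
Pore pressure P_p = 1000 kg/m³ × 9.81 m/s² × 33100 m = 3.247×10^8 Pa = 324.7 MPa
Effective stress σ' = σ_v − P_p = 888.4 − 324.7 = 563.73 MPa = 0.56373 GPa

0.564 GPa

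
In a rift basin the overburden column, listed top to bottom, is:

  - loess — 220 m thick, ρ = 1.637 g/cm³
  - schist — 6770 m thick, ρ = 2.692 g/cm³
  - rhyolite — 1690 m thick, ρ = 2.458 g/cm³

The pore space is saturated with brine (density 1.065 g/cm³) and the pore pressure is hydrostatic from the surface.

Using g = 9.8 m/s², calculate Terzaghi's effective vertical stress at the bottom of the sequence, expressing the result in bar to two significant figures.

Overburden (lithostatic) stress σ_v:
loess: 1637 kg/m³ × 9.8 m/s² × 220 m = 3.529×10^6 Pa = 3.529 MPa
schist: 2692 kg/m³ × 9.8 m/s² × 6770 m = 1.786×10^8 Pa = 178.6 MPa
rhyolite: 2458 kg/m³ × 9.8 m/s² × 1690 m = 4.071×10^7 Pa = 40.71 MPa
Total = 3.529 + 178.6 + 40.71 = 222.84 MPa
Pore pressure P_p = 1065 kg/m³ × 9.8 m/s² × 8680 m = 9.059×10^7 Pa = 90.59 MPa
Effective stress σ' = σ_v − P_p = 222.8 − 90.59 = 132.25 MPa = 1322.5 bar

1300 bar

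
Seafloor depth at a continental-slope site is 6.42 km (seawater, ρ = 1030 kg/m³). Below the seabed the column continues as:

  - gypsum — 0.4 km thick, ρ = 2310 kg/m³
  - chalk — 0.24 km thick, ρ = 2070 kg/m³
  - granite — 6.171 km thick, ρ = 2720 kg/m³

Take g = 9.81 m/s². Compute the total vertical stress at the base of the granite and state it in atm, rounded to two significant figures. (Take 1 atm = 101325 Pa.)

seawater: 1030 kg/m³ × 9.81 m/s² × 6420 m = 6.487×10^7 Pa = 640.2 atm
gypsum: 2310 kg/m³ × 9.81 m/s² × 400 m = 9.064×10^6 Pa = 89.46 atm
chalk: 2070 kg/m³ × 9.81 m/s² × 240 m = 4.874×10^6 Pa = 48.10 atm
granite: 2720 kg/m³ × 9.81 m/s² × 6171 m = 1.647×10^8 Pa = 1625 atm
Total = 640.2 + 89.46 + 48.10 + 1625 = 2402.9 atm

2400 atm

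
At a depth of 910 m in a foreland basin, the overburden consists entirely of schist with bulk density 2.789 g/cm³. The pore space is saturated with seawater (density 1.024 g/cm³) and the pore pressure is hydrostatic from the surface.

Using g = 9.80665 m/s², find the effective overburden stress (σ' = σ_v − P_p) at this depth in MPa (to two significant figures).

16 MPa

Overburden (lithostatic) stress σ_v:
schist: 2789 kg/m³ × 9.80665 m/s² × 910 m = 2.489×10^7 Pa = 24.89 MPa
Pore pressure P_p = 1024 kg/m³ × 9.80665 m/s² × 910 m = 9.138×10^6 Pa = 9.138 MPa
Effective stress σ' = σ_v − P_p = 24.89 − 9.138 = 15.751 MPa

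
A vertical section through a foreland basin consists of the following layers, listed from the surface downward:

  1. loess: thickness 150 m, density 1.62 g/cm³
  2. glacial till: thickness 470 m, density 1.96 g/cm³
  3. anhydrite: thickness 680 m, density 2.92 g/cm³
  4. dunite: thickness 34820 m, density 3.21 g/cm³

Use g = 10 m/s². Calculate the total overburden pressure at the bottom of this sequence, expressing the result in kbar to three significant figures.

11.5 kbar

loess: 1620 kg/m³ × 10 m/s² × 150 m = 2.430×10^6 Pa = 0.02430 kbar
glacial till: 1960 kg/m³ × 10 m/s² × 470 m = 9.212×10^6 Pa = 0.09212 kbar
anhydrite: 2920 kg/m³ × 10 m/s² × 680 m = 1.986×10^7 Pa = 0.1986 kbar
dunite: 3210 kg/m³ × 10 m/s² × 34820 m = 1.118×10^9 Pa = 11.18 kbar
Total = 0.02430 + 0.09212 + 0.1986 + 11.18 = 11.492 kbar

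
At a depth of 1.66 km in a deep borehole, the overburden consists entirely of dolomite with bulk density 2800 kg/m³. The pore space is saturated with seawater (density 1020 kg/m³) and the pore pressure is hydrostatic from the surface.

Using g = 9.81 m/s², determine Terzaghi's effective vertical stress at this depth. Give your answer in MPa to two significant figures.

Overburden (lithostatic) stress σ_v:
dolomite: 2800 kg/m³ × 9.81 m/s² × 1660 m = 4.560×10^7 Pa = 45.60 MPa
Pore pressure P_p = 1020 kg/m³ × 9.81 m/s² × 1660 m = 1.661×10^7 Pa = 16.61 MPa
Effective stress σ' = σ_v − P_p = 45.60 − 16.61 = 28.987 MPa

29 MPa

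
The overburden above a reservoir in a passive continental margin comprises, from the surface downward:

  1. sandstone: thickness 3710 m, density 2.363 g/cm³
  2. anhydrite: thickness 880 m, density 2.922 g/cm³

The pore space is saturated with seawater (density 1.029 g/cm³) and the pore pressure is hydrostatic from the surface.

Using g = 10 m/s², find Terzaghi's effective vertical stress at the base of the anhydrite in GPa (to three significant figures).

Overburden (lithostatic) stress σ_v:
sandstone: 2363 kg/m³ × 10 m/s² × 3710 m = 8.767×10^7 Pa = 87.67 MPa
anhydrite: 2922 kg/m³ × 10 m/s² × 880 m = 2.571×10^7 Pa = 25.71 MPa
Total = 87.67 + 25.71 = 113.38 MPa
Pore pressure P_p = 1029 kg/m³ × 10 m/s² × 4590 m = 4.723×10^7 Pa = 47.23 MPa
Effective stress σ' = σ_v − P_p = 113.4 − 47.23 = 66.150 MPa = 0.066150 GPa

0.0661 GPa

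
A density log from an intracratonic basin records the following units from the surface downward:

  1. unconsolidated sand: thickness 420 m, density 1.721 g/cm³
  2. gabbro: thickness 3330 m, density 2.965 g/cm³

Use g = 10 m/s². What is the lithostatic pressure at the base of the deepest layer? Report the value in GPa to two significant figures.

0.11 GPa

unconsolidated sand: 1721 kg/m³ × 10 m/s² × 420 m = 7.228×10^6 Pa = 7.228×10^-3 GPa
gabbro: 2965 kg/m³ × 10 m/s² × 3330 m = 9.873×10^7 Pa = 0.09873 GPa
Total = 7.228×10^-3 + 0.09873 = 0.10596 GPa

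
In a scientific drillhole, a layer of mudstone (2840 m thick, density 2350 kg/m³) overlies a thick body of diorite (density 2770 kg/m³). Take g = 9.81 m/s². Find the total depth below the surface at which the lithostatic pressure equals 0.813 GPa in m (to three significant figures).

30300 m

Pressure at base of upper layers: 2350×9.81×2840 = 6.547×10^7 Pa = 0.06547 GPa
Remaining pressure to be supplied by diorite: 8.130×10^8 − 6.547×10^7 = 7.475×10^8 Pa
Additional depth in diorite = 7.475×10^8 Pa / (2770 kg/m³ × 9.81 m/s²) = 27509 m
Total depth = 2840 m + 27509 m = 30349 m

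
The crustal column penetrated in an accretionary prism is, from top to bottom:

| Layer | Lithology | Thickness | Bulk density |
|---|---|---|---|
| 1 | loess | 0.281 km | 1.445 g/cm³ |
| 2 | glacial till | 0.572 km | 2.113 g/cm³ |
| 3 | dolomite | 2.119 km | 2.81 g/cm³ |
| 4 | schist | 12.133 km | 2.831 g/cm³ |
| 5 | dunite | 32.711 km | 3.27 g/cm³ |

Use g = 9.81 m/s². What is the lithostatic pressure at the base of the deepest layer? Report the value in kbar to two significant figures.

15 kbar

loess: 1445 kg/m³ × 9.81 m/s² × 281 m = 3.983×10^6 Pa = 0.03983 kbar
glacial till: 2113 kg/m³ × 9.81 m/s² × 572 m = 1.186×10^7 Pa = 0.1186 kbar
dolomite: 2810 kg/m³ × 9.81 m/s² × 2119 m = 5.841×10^7 Pa = 0.5841 kbar
schist: 2831 kg/m³ × 9.81 m/s² × 12133 m = 3.370×10^8 Pa = 3.370 kbar
dunite: 3270 kg/m³ × 9.81 m/s² × 32711 m = 1.049×10^9 Pa = 10.49 kbar
Total = 0.03983 + 0.1186 + 0.5841 + 3.370 + 10.49 = 14.605 kbar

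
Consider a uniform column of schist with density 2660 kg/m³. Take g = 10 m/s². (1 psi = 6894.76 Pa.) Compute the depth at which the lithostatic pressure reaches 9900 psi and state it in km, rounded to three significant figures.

h = P/(ρg) = 9900 psi / (2660 kg/m³ × 10 m/s²) = 6.826×10^7 Pa / 26600 Pa/m = 2566.1 m
= 2.5661 km

2.57 km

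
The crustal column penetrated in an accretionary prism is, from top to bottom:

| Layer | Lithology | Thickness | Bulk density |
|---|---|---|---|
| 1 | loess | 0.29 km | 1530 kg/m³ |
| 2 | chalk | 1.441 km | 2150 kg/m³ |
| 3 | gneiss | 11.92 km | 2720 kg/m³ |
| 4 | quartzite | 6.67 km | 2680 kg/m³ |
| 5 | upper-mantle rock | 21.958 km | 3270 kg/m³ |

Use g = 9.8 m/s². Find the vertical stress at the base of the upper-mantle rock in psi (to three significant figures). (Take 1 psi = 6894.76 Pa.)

179000 psi

loess: 1530 kg/m³ × 9.8 m/s² × 290 m = 4.348×10^6 Pa = 630.7 psi
chalk: 2150 kg/m³ × 9.8 m/s² × 1441 m = 3.036×10^7 Pa = 4404 psi
gneiss: 2720 kg/m³ × 9.8 m/s² × 11920 m = 3.177×10^8 Pa = 46084 psi
quartzite: 2680 kg/m³ × 9.8 m/s² × 6670 m = 1.752×10^8 Pa = 25408 psi
upper-mantle rock: 3270 kg/m³ × 9.8 m/s² × 21958 m = 7.037×10^8 Pa = 1.021×10^5 psi
Total = 630.7 + 4404 + 46084 + 25408 + 1.021×10^5 = 1.7858×10^5 psi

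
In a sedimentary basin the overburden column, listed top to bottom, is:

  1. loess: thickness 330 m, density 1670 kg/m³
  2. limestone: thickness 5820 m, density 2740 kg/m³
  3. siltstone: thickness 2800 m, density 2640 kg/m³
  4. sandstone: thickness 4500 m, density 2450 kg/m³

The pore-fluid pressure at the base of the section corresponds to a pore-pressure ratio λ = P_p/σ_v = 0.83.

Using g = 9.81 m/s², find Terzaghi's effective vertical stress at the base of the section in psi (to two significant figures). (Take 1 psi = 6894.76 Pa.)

8400 psi

Overburden (lithostatic) stress σ_v:
loess: 1670 kg/m³ × 9.81 m/s² × 330 m = 5.406×10^6 Pa = 5.406 MPa
limestone: 2740 kg/m³ × 9.81 m/s² × 5820 m = 1.564×10^8 Pa = 156.4 MPa
siltstone: 2640 kg/m³ × 9.81 m/s² × 2800 m = 7.252×10^7 Pa = 72.52 MPa
sandstone: 2450 kg/m³ × 9.81 m/s² × 4500 m = 1.082×10^8 Pa = 108.2 MPa
Total = 5.406 + 156.4 + 72.52 + 108.2 = 342.52 MPa
Pore pressure P_p = λ·σ_v = 0.83 × 342.5 MPa = 284.3 MPa
Effective stress σ' = σ_v − P_p = 342.5 − 284.3 = 58.228 MPa = 8445.2 psi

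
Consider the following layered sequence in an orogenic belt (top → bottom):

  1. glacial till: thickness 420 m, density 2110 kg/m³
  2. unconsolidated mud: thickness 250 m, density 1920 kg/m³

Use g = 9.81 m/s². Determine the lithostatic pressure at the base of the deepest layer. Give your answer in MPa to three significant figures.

glacial till: 2110 kg/m³ × 9.81 m/s² × 420 m = 8.694×10^6 Pa = 8.694 MPa
unconsolidated mud: 1920 kg/m³ × 9.81 m/s² × 250 m = 4.709×10^6 Pa = 4.709 MPa
Total = 8.694 + 4.709 = 13.402 MPa

13.4 MPa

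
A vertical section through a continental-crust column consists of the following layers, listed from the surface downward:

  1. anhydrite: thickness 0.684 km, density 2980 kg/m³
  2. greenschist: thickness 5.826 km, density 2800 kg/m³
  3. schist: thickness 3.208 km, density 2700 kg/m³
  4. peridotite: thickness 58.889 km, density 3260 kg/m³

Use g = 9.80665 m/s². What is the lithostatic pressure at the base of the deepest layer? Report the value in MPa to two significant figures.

2100 MPa

anhydrite: 2980 kg/m³ × 9.80665 m/s² × 684 m = 1.999×10^7 Pa = 19.99 MPa
greenschist: 2800 kg/m³ × 9.80665 m/s² × 5826 m = 1.600×10^8 Pa = 160.0 MPa
schist: 2700 kg/m³ × 9.80665 m/s² × 3208 m = 8.494×10^7 Pa = 84.94 MPa
peridotite: 3260 kg/m³ × 9.80665 m/s² × 58889 m = 1.883×10^9 Pa = 1883 MPa
Total = 19.99 + 160.0 + 84.94 + 1883 = 2147.6 MPa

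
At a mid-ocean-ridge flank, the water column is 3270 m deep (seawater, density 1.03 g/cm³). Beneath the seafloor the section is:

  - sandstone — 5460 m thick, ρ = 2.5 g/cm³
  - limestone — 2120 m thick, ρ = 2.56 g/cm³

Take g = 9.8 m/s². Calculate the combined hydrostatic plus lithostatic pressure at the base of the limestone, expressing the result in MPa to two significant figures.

seawater: 1030 kg/m³ × 9.8 m/s² × 3270 m = 3.301×10^7 Pa = 33.01 MPa
sandstone: 2500 kg/m³ × 9.8 m/s² × 5460 m = 1.338×10^8 Pa = 133.8 MPa
limestone: 2560 kg/m³ × 9.8 m/s² × 2120 m = 5.319×10^7 Pa = 53.19 MPa
Total = 33.01 + 133.8 + 53.19 = 219.96 MPa

220 MPa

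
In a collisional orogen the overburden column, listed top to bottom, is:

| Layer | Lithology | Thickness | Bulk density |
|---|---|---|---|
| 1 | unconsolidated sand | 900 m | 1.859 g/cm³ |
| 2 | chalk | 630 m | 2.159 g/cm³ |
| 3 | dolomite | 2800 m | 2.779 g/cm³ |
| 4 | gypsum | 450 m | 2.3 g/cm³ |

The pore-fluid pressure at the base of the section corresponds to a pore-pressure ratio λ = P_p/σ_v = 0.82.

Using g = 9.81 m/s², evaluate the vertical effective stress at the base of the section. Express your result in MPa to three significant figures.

20.9 MPa

Overburden (lithostatic) stress σ_v:
unconsolidated sand: 1859 kg/m³ × 9.81 m/s² × 900 m = 1.641×10^7 Pa = 16.41 MPa
chalk: 2159 kg/m³ × 9.81 m/s² × 630 m = 1.334×10^7 Pa = 13.34 MPa
dolomite: 2779 kg/m³ × 9.81 m/s² × 2800 m = 7.633×10^7 Pa = 76.33 MPa
gypsum: 2300 kg/m³ × 9.81 m/s² × 450 m = 1.015×10^7 Pa = 10.15 MPa
Total = 16.41 + 13.34 + 76.33 + 10.15 = 116.24 MPa
Pore pressure P_p = λ·σ_v = 0.82 × 116.2 MPa = 95.32 MPa
Effective stress σ' = σ_v − P_p = 116.2 − 95.32 = 20.924 MPa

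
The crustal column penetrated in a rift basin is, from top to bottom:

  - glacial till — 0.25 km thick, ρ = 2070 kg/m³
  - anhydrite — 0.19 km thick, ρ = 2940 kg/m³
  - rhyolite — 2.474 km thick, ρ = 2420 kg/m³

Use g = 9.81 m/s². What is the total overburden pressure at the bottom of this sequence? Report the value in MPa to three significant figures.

glacial till: 2070 kg/m³ × 9.81 m/s² × 250 m = 5.077×10^6 Pa = 5.077 MPa
anhydrite: 2940 kg/m³ × 9.81 m/s² × 190 m = 5.480×10^6 Pa = 5.480 MPa
rhyolite: 2420 kg/m³ × 9.81 m/s² × 2474 m = 5.873×10^7 Pa = 58.73 MPa
Total = 5.077 + 5.480 + 58.73 = 69.290 MPa

69.3 MPa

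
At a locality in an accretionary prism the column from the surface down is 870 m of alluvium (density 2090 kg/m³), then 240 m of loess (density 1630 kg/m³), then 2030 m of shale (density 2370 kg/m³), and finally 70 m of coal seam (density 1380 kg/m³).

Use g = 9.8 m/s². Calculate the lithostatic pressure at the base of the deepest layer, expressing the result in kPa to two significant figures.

70000 kPa

alluvium: 2090 kg/m³ × 9.8 m/s² × 870 m = 1.782×10^7 Pa = 17819 kPa
loess: 1630 kg/m³ × 9.8 m/s² × 240 m = 3.834×10^6 Pa = 3834 kPa
shale: 2370 kg/m³ × 9.8 m/s² × 2030 m = 4.715×10^7 Pa = 47149 kPa
coal seam: 1380 kg/m³ × 9.8 m/s² × 70 m = 9.467×10^5 Pa = 946.7 kPa
Total = 17819 + 3834 + 47149 + 946.7 = 69749 kPa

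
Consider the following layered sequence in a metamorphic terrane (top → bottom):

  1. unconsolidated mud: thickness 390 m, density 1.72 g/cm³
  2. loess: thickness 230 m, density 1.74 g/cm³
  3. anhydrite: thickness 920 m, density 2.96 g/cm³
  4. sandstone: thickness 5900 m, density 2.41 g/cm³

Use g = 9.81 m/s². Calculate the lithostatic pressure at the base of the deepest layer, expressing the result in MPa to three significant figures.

177 MPa

unconsolidated mud: 1720 kg/m³ × 9.81 m/s² × 390 m = 6.581×10^6 Pa = 6.581 MPa
loess: 1740 kg/m³ × 9.81 m/s² × 230 m = 3.926×10^6 Pa = 3.926 MPa
anhydrite: 2960 kg/m³ × 9.81 m/s² × 920 m = 2.671×10^7 Pa = 26.71 MPa
sandstone: 2410 kg/m³ × 9.81 m/s² × 5900 m = 1.395×10^8 Pa = 139.5 MPa
Total = 6.581 + 3.926 + 26.71 + 139.5 = 176.71 MPa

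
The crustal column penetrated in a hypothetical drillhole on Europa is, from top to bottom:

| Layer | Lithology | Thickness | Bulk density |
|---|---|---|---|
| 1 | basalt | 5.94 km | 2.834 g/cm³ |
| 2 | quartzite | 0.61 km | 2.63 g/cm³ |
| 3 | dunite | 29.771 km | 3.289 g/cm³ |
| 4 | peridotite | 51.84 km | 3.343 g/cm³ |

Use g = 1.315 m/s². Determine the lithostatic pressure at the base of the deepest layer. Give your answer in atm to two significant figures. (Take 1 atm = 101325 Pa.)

3800 atm

basalt: 2834 kg/m³ × 1.315 m/s² × 5940 m = 2.214×10^7 Pa = 218.5 atm
quartzite: 2630 kg/m³ × 1.315 m/s² × 610 m = 2.110×10^6 Pa = 20.82 atm
dunite: 3289 kg/m³ × 1.315 m/s² × 29771 m = 1.288×10^8 Pa = 1271 atm
peridotite: 3343 kg/m³ × 1.315 m/s² × 51840 m = 2.279×10^8 Pa = 2249 atm
Total = 218.5 + 20.82 + 1271 + 2249 = 3759.2 atm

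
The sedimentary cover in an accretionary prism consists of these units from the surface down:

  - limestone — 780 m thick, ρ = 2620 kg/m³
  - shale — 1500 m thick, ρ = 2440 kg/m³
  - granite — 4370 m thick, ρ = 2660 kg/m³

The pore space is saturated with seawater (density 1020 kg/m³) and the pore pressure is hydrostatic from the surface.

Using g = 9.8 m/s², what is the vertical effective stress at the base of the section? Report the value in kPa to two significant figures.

Overburden (lithostatic) stress σ_v:
limestone: 2620 kg/m³ × 9.8 m/s² × 780 m = 2.003×10^7 Pa = 20.03 MPa
shale: 2440 kg/m³ × 9.8 m/s² × 1500 m = 3.587×10^7 Pa = 35.87 MPa
granite: 2660 kg/m³ × 9.8 m/s² × 4370 m = 1.139×10^8 Pa = 113.9 MPa
Total = 20.03 + 35.87 + 113.9 = 169.81 MPa
Pore pressure P_p = 1020 kg/m³ × 9.8 m/s² × 6650 m = 6.647×10^7 Pa = 66.47 MPa
Effective stress σ' = σ_v − P_p = 169.8 − 66.47 = 103.34 MPa = 1.0334×10^5 kPa

100000 kPa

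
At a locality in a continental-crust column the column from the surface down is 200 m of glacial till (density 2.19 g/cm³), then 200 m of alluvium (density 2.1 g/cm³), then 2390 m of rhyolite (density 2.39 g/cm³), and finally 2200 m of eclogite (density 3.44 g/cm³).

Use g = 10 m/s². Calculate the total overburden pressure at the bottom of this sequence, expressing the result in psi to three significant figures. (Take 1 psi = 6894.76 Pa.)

glacial till: 2190 kg/m³ × 10 m/s² × 200 m = 4.380×10^6 Pa = 635.3 psi
alluvium: 2100 kg/m³ × 10 m/s² × 200 m = 4.200×10^6 Pa = 609.2 psi
rhyolite: 2390 kg/m³ × 10 m/s² × 2390 m = 5.712×10^7 Pa = 8285 psi
eclogite: 3440 kg/m³ × 10 m/s² × 2200 m = 7.568×10^7 Pa = 10976 psi
Total = 635.3 + 609.2 + 8285 + 10976 = 20506 psi

20500 psi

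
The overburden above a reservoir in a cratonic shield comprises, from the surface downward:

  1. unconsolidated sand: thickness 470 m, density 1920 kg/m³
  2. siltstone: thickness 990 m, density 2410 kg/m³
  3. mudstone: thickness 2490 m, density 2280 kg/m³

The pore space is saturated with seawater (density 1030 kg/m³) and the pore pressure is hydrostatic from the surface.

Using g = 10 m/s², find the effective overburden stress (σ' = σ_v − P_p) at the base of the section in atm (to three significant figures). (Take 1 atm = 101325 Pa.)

483 atm

Overburden (lithostatic) stress σ_v:
unconsolidated sand: 1920 kg/m³ × 10 m/s² × 470 m = 9.024×10^6 Pa = 9.024 MPa
siltstone: 2410 kg/m³ × 10 m/s² × 990 m = 2.386×10^7 Pa = 23.86 MPa
mudstone: 2280 kg/m³ × 10 m/s² × 2490 m = 5.677×10^7 Pa = 56.77 MPa
Total = 9.024 + 23.86 + 56.77 = 89.655 MPa
Pore pressure P_p = 1030 kg/m³ × 10 m/s² × 3950 m = 4.069×10^7 Pa = 40.69 MPa
Effective stress σ' = σ_v − P_p = 89.66 − 40.69 = 48.970 MPa = 483.30 atm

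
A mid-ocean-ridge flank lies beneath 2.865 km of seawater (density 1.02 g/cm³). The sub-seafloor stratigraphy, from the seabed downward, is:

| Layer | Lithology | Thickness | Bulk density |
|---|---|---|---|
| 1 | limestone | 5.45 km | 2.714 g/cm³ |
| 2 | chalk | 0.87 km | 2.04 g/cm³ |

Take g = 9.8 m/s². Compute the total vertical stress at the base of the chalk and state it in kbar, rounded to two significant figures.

seawater: 1020 kg/m³ × 9.8 m/s² × 2865 m = 2.864×10^7 Pa = 0.2864 kbar
limestone: 2714 kg/m³ × 9.8 m/s² × 5450 m = 1.450×10^8 Pa = 1.450 kbar
chalk: 2040 kg/m³ × 9.8 m/s² × 870 m = 1.739×10^7 Pa = 0.1739 kbar
Total = 0.2864 + 1.450 + 0.1739 = 1.9099 kbar

1.9 kbar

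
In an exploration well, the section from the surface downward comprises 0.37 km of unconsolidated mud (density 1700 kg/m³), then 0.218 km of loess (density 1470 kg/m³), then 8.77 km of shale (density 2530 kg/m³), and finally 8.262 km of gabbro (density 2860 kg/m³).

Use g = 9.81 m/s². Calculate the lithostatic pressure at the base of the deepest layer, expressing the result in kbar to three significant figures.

unconsolidated mud: 1700 kg/m³ × 9.81 m/s² × 370 m = 6.170×10^6 Pa = 0.06170 kbar
loess: 1470 kg/m³ × 9.81 m/s² × 218 m = 3.144×10^6 Pa = 0.03144 kbar
shale: 2530 kg/m³ × 9.81 m/s² × 8770 m = 2.177×10^8 Pa = 2.177 kbar
gabbro: 2860 kg/m³ × 9.81 m/s² × 8262 m = 2.318×10^8 Pa = 2.318 kbar
Total = 0.06170 + 0.03144 + 2.177 + 2.318 = 4.5878 kbar

4.59 kbar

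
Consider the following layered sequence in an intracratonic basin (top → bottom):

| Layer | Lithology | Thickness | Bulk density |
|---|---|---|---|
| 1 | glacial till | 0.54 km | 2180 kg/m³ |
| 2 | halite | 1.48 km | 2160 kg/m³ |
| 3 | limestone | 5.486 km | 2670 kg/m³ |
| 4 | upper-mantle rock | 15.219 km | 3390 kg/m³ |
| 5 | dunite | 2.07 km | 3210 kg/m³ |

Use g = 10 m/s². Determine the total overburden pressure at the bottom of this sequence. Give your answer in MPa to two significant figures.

770 MPa

glacial till: 2180 kg/m³ × 10 m/s² × 540 m = 1.177×10^7 Pa = 11.77 MPa
halite: 2160 kg/m³ × 10 m/s² × 1480 m = 3.197×10^7 Pa = 31.97 MPa
limestone: 2670 kg/m³ × 10 m/s² × 5486 m = 1.465×10^8 Pa = 146.5 MPa
upper-mantle rock: 3390 kg/m³ × 10 m/s² × 15219 m = 5.159×10^8 Pa = 515.9 MPa
dunite: 3210 kg/m³ × 10 m/s² × 2070 m = 6.645×10^7 Pa = 66.45 MPa
Total = 11.77 + 31.97 + 146.5 + 515.9 + 66.45 = 772.59 MPa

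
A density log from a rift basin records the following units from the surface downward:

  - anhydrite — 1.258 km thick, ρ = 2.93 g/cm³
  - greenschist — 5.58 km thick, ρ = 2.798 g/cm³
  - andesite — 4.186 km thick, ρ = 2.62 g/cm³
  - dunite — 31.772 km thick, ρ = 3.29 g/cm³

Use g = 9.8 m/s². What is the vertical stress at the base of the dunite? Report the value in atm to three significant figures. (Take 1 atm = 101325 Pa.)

13000 atm

anhydrite: 2930 kg/m³ × 9.8 m/s² × 1258 m = 3.612×10^7 Pa = 356.5 atm
greenschist: 2798 kg/m³ × 9.8 m/s² × 5580 m = 1.530×10^8 Pa = 1510 atm
andesite: 2620 kg/m³ × 9.8 m/s² × 4186 m = 1.075×10^8 Pa = 1061 atm
dunite: 3290 kg/m³ × 9.8 m/s² × 31772 m = 1.024×10^9 Pa = 10110 atm
Total = 356.5 + 1510 + 1061 + 10110 = 13037 atm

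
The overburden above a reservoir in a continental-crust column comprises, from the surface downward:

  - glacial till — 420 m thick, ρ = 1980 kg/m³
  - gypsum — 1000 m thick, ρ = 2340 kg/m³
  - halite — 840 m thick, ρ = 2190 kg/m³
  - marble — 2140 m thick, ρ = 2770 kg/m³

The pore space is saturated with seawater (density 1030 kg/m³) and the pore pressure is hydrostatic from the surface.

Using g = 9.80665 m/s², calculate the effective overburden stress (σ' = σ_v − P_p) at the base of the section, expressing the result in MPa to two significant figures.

Overburden (lithostatic) stress σ_v:
glacial till: 1980 kg/m³ × 9.80665 m/s² × 420 m = 8.155×10^6 Pa = 8.155 MPa
gypsum: 2340 kg/m³ × 9.80665 m/s² × 1000 m = 2.295×10^7 Pa = 22.95 MPa
halite: 2190 kg/m³ × 9.80665 m/s² × 840 m = 1.804×10^7 Pa = 18.04 MPa
marble: 2770 kg/m³ × 9.80665 m/s² × 2140 m = 5.813×10^7 Pa = 58.13 MPa
Total = 8.155 + 22.95 + 18.04 + 58.13 = 107.27 MPa
Pore pressure P_p = 1030 kg/m³ × 9.80665 m/s² × 4400 m = 4.444×10^7 Pa = 44.44 MPa
Effective stress σ' = σ_v − P_p = 107.3 − 44.44 = 62.831 MPa

63 MPa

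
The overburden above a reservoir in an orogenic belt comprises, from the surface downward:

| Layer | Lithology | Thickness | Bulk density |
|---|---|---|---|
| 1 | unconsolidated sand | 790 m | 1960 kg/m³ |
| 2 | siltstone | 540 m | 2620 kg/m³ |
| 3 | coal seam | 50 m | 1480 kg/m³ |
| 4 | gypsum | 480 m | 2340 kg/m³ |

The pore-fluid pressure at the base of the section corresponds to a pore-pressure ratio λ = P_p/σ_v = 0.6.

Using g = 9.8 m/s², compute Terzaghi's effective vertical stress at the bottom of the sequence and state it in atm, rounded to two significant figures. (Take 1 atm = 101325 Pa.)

Overburden (lithostatic) stress σ_v:
unconsolidated sand: 1960 kg/m³ × 9.8 m/s² × 790 m = 1.517×10^7 Pa = 15.17 MPa
siltstone: 2620 kg/m³ × 9.8 m/s² × 540 m = 1.387×10^7 Pa = 13.87 MPa
coal seam: 1480 kg/m³ × 9.8 m/s² × 50 m = 7.252×10^5 Pa = 0.7252 MPa
gypsum: 2340 kg/m³ × 9.8 m/s² × 480 m = 1.101×10^7 Pa = 11.01 MPa
Total = 15.17 + 13.87 + 0.7252 + 11.01 = 40.772 MPa
Pore pressure P_p = λ·σ_v = 0.6 × 40.77 MPa = 24.46 MPa
Effective stress σ' = σ_v − P_p = 40.77 − 24.46 = 16.309 MPa = 160.96 atm

160 atm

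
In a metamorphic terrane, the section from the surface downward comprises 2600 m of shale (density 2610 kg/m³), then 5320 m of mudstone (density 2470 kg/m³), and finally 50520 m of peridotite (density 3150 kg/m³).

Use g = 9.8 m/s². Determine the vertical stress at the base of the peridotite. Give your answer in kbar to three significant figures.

shale: 2610 kg/m³ × 9.8 m/s² × 2600 m = 6.650×10^7 Pa = 0.6650 kbar
mudstone: 2470 kg/m³ × 9.8 m/s² × 5320 m = 1.288×10^8 Pa = 1.288 kbar
peridotite: 3150 kg/m³ × 9.8 m/s² × 50520 m = 1.560×10^9 Pa = 15.60 kbar
Total = 0.6650 + 1.288 + 15.60 = 17.548 kbar

17.5 kbar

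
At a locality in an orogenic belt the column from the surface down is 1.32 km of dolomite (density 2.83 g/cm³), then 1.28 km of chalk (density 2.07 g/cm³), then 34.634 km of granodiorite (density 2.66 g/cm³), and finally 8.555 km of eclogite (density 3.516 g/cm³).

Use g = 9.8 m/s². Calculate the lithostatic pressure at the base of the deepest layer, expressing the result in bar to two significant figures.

13000 bar

dolomite: 2830 kg/m³ × 9.8 m/s² × 1320 m = 3.661×10^7 Pa = 366.1 bar
chalk: 2070 kg/m³ × 9.8 m/s² × 1280 m = 2.597×10^7 Pa = 259.7 bar
granodiorite: 2660 kg/m³ × 9.8 m/s² × 34634 m = 9.028×10^8 Pa = 9028 bar
eclogite: 3516 kg/m³ × 9.8 m/s² × 8555 m = 2.948×10^8 Pa = 2948 bar
Total = 366.1 + 259.7 + 9028 + 2948 = 12602 bar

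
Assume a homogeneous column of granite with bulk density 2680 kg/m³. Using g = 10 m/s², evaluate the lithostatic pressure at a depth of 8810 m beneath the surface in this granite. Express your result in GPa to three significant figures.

granite: 2680 kg/m³ × 10 m/s² × 8810 m = 2.361×10^8 Pa = 0.2361 GPa

0.236 GPa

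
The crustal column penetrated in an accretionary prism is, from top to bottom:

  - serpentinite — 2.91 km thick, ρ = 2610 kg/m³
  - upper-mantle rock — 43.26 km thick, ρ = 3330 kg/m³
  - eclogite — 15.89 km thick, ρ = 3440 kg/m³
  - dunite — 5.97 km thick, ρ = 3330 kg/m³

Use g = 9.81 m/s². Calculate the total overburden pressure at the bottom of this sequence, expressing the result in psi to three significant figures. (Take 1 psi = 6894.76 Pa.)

322000 psi

serpentinite: 2610 kg/m³ × 9.81 m/s² × 2910 m = 7.451×10^7 Pa = 10806 psi
upper-mantle rock: 3330 kg/m³ × 9.81 m/s² × 43260 m = 1.413×10^9 Pa = 2.050×10^5 psi
eclogite: 3440 kg/m³ × 9.81 m/s² × 15890 m = 5.362×10^8 Pa = 77774 psi
dunite: 3330 kg/m³ × 9.81 m/s² × 5970 m = 1.950×10^8 Pa = 28286 psi
Total = 10806 + 2.050×10^5 + 77774 + 28286 = 3.2183×10^5 psi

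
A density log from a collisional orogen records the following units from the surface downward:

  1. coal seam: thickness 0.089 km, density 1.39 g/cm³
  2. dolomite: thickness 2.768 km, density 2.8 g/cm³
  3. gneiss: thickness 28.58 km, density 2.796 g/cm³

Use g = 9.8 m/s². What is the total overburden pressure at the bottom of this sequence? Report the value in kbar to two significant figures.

coal seam: 1390 kg/m³ × 9.8 m/s² × 89 m = 1.212×10^6 Pa = 0.01212 kbar
dolomite: 2800 kg/m³ × 9.8 m/s² × 2768 m = 7.595×10^7 Pa = 0.7595 kbar
gneiss: 2796 kg/m³ × 9.8 m/s² × 28580 m = 7.831×10^8 Pa = 7.831 kbar
Total = 0.01212 + 0.7595 + 7.831 = 8.6028 kbar

8.6 kbar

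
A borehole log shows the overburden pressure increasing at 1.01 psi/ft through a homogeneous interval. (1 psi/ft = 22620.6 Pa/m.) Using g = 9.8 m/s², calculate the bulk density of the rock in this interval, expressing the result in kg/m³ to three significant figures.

ρ = (dP/dz)/g = 1.01 psi/ft / 9.8 m/s² = 22847 Pa/m / 9.8 m/s² = 2331.3 kg/m³

2330 kg/m³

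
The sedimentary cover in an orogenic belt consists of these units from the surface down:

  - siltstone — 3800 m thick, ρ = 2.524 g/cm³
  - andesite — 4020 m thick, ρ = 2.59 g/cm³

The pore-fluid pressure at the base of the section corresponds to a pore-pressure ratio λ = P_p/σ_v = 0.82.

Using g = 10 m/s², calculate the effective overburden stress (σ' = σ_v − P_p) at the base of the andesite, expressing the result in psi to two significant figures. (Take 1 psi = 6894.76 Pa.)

Overburden (lithostatic) stress σ_v:
siltstone: 2524 kg/m³ × 10 m/s² × 3800 m = 9.591×10^7 Pa = 95.91 MPa
andesite: 2590 kg/m³ × 10 m/s² × 4020 m = 1.041×10^8 Pa = 104.1 MPa
Total = 95.91 + 104.1 = 200.03 MPa
Pore pressure P_p = λ·σ_v = 0.82 × 200.0 MPa = 164.0 MPa
Effective stress σ' = σ_v − P_p = 200.0 − 164.0 = 36.005 MPa = 5222.1 psi

5200 psi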